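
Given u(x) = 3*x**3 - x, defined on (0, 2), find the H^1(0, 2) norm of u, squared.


||u||_{H^1}^2 = 12626/21

The H^1 norm (squared) on an interval (0, L) is
  ||u||_{H^1}^2 = ∫_0^L u(x)^2 dx + ∫_0^L u'(x)^2 dx.
Compute u'(x) = 9*x**2 - 1.
Then u(x)^2 = 9*x**6 - 6*x**4 + x**2 and u'(x)^2 = 81*x**4 - 18*x**2 + 1.
Integrate each monomial from 0 to 2 using ∫_0^2 c·x^n dx = c·2^(n+1)/(n+1):
  ∫_0^2 u(x)^2 dx = ∫_0^2 (9*x^6 - 6*x^4 + x^2) dx. Term by term:
    ∫_0^2 9*x^6 dx = 1152/7;  ∫_0^2 -6*x^4 dx = -192/5;  ∫_0^2 x^2 dx = 8/3.
  Sum: 1152/7 − 192/5 + 8/3 = 13528/105.
  ∫_0^2 u'(x)^2 dx = ∫_0^2 (81*x^4 - 18*x^2 + 1) dx. Term by term:
    ∫_0^2 81*x^4 dx = 2592/5;  ∫_0^2 -18*x^2 dx = -48;  ∫_0^2 1 dx = 2.
  Sum: 2592/5 − 48 + 2 = 2362/5.
Adding: ||u||_{H^1}^2 = 13528/105 + 2362/5 = 12626/21.


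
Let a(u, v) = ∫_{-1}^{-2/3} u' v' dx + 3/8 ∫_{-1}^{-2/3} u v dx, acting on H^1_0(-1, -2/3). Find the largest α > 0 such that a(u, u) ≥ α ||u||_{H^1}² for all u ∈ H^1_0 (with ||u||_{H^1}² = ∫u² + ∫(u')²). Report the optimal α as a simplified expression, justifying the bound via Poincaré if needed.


α = 3*(1 + 24*π^2)/(8*(1 + 9*π^2))

Coercivity of a(·,·) on H^1_0(-1, -2/3) means a(u, u) ≥ α ||u||_{H^1}² for every u ∈ H^1_0.
The interval has length L = 1/3, and Poincaré/coercivity depend only on L. Here a(u, u) = ∫(u')² + (3/8)·∫u².
Here 0 < c = 3/8 < 1. The condition a(u,u) ≥ α||u||_{H^1}² reads (1−α)∫(u')² ≥ (α−c)∫u². Any admissible α is ≤ 1 (rapidly oscillating u have ∫u²/∫(u')² → 0), and α = 1 would force 0 ≥ (1−c)∫u², impossible since c < 1; so 1−α > 0. By the sharp Poincaré inequality on H^1_0 of an interval of length L, ∫(u')² ≥ (π/L)²∫u² with equality for the first sine mode sin(π(x−x₀)/L) (x₀ the left endpoint), so the inequality holds for all u iff (1−α)(π/L)² ≥ α − c, i.e. α ≤ ((π/L)² + c)/((π/L)² + 1) = (1 + c(L/π)²)/(1 + (L/π)²). With (π/L)² = 9*π^2 and c = 3/8, the largest admissible constant is α = ((π/L)² + c)/((π/L)² + 1).
Simplifying, α = 3*(1 + 24*π^2)/(8*(1 + 9*π^2)).


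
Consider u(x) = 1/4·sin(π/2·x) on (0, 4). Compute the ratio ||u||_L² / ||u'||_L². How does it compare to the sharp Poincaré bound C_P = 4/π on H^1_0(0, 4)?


||u||_L² / ||u'||_L² = 2/π < C_P = 4/π.

u(x) = 1/4·sin(π/2·x), so u'(x) = π*cos(π*x/2)/8.
Writing u(x) = A·sin(kπx/L) with A = 1/4 and k = 2, use ∫_0^L sin²(kπx/L) dx = L/2 and ∫_0^L cos²(kπx/L) dx = L/2.
u² = 1/16·sin²(π/2·x) and (u')² = π^2/64·cos²(π/2·x), and each of sin², cos² integrates to L/2 = 2 over (0, 4).
∫_0^4 u² dx = 1/8, so ||u||_L² = sqrt(2)/4.
∫_0^4 (u')² dx = π^2/32, so ||u'||_L² = sqrt(2)*π/8.
Ratio ||u||_L² / ||u'||_L² = 2/π.
Sharp Poincaré constant on H^1_0(0, 4) is C_P = L/π = 4/π, achieved by sin(π/4·x).
This is the k = 2 harmonic; the ratio L/(kπ) is strictly less than C_P = L/π, consistent with the sharp inequality ||u||_L² ≤ C_P ||u'||_L².


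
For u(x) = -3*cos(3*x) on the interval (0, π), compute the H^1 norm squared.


||u||_{H^1(0,π)}^2 = 45*π

u'(x) = 9*sin(3*x).
Expand u² and (u')² and integrate term by term on (0, π), using: for integers n ≥ 1, ∫_0^π sin²(nx) dx = ∫_0^π cos²(nx) dx = π/2; for n ≠ n', ∫_0^π sin(nx)sin(n'x) dx = ∫_0^π cos(nx)cos(n'x) dx = 0; and by product-to-sum, ∫_0^π sin(nx)cos(n'x) dx = ½∫_0^π [sin((n+n')x) + sin((n−n')x)] dx, which is 0 when n+n' is even and 2n/(n²−n'²) when n+n' is odd (it need not vanish on (0, π)).
  u² squared terms: (-3)²·∫cos(3x)² dx = 9·π/2 = 9*π/2.
  So ∫_0^π u² dx = 9*π/2.
  (u')² squared terms: (9)²·∫sin(3x)² dx = 81·π/2 = 81*π/2.
  So ∫_0^π (u')² dx = 81*π/2.
||u||_{H^1}^2 = (9*π/2) + (81*π/2) = 45*π.


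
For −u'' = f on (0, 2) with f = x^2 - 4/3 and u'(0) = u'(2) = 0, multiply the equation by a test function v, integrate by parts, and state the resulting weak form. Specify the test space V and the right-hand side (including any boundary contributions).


V = H^1(0, 2) (no boundary constraint on v; u is determined up to an additive constant); weak form: ∫_0^2 u'v' dx = ∫_0^2 (x^2 - 4/3) v dx for all v ∈ V.

Multiply both sides by a test function v and integrate from 0 to 2:
  ∫_0^2 −u''(x) v(x) dx = ∫_0^2 f(x) v(x) dx.
Integrate the LHS by parts once:
  ∫_0^2 −u'' v dx = −[u'(x) v(x)]_0^2 + ∫_0^2 u'(x) v'(x) dx.
Thus ∫_0^2 u'(x) v'(x) dx = ∫_0^2 f(x) v(x) dx + [u'(x) v(x)]_0^2.
Choose V so that boundary terms are either known or forced to vanish.
u has homogeneous Neumann: u'(0) = u'(2) = 0. So [u' v]_0^2 = 0·v(2) − 0·v(0) = 0 for any v; take V = H^1(0, 2).
Weak formulation: find u (satisfying any essential BC) such that ∫_0^2 u'(x) v'(x) dx = ∫_0^2 f v dx for all v ∈ V (homogeneous Neumann, so boundary terms vanish).
Substituting f(x) = x^2 - 4/3, the right-hand side is ∫_0^2 (x^2 - 4/3) v dx.
Compatibility check (pure Neumann): taking v ≡ 1 ∈ V gives 0 = ∫_0^2 f dx + (0) − (0), i.e. ∫_0^2 f dx must equal u'(0) − u'(2) = 0. Indeed ∫_0^2 (x^2 - 4/3) dx = 0, so the data are compatible. The solution is then unique only up to an additive constant (fix it e.g. by requiring ∫_0^2 u dx = 0).


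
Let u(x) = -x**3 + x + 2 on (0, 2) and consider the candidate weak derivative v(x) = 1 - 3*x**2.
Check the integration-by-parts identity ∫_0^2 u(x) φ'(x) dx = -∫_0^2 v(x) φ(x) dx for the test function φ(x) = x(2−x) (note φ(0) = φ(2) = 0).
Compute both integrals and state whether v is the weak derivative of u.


LHS = 52/15, RHS = 52/15. Yes, v = u' weakly.

u(x) = -x**3 + x + 2, classical derivative u'(x) = 1 - 3*x**2.
φ(x) = x(2−x), so φ'(x) = 2 - 2*x.
Note φ(0) = φ(2) = 0, so the boundary term u·φ vanishes.
LHS = ∫_0^2 u(x) φ'(x) dx = ∫_0^2 (2*x^4 - 2*x^3 - 2*x^2 - 2*x + 4) dx. Term by term:
  ∫_0^2 2*x^4 dx = 64/5;  ∫_0^2 -2*x^3 dx = -8;  ∫_0^2 -2*x^2 dx = -16/3;
  ∫_0^2 -2*x dx = -4;  ∫_0^2 4 dx = 8.
Sum: 64/5 − 8 − 16/3 − 4 + 8 = 52/15.
So LHS = 52/15.
∫_0^2 v(x) φ(x) dx = ∫_0^2 (3*x^4 - 6*x^3 - x^2 + 2*x) dx. Term by term:
  ∫_0^2 3*x^4 dx = 96/5;  ∫_0^2 -6*x^3 dx = -24;  ∫_0^2 -x^2 dx = -8/3;
  ∫_0^2 2*x dx = 4.
Sum: 96/5 − 24 − 8/3 + 4 = -52/15.
So RHS = -∫_0^2 v(x) φ(x) dx = 52/15.
LHS = RHS, so the identity holds for this test φ.
Moreover u is smooth here and v(x) = u'(x) = 1 - 3*x**2 pointwise, so the identity holds for every test function. Hence v is the weak derivative of u.


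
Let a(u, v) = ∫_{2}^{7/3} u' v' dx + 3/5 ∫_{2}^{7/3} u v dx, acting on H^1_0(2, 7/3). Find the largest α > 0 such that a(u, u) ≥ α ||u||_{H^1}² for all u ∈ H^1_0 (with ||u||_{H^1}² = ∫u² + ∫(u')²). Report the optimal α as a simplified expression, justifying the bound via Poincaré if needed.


α = 3*(1 + 15*π^2)/(5*(1 + 9*π^2))

Coercivity of a(·,·) on H^1_0(2, 7/3) means a(u, u) ≥ α ||u||_{H^1}² for every u ∈ H^1_0.
The interval has length L = 1/3, and Poincaré/coercivity depend only on L. Here a(u, u) = ∫(u')² + (3/5)·∫u².
Here 0 < c = 3/5 < 1. The condition a(u,u) ≥ α||u||_{H^1}² reads (1−α)∫(u')² ≥ (α−c)∫u². Any admissible α is ≤ 1 (rapidly oscillating u have ∫u²/∫(u')² → 0), and α = 1 would force 0 ≥ (1−c)∫u², impossible since c < 1; so 1−α > 0. By the sharp Poincaré inequality on H^1_0 of an interval of length L, ∫(u')² ≥ (π/L)²∫u² with equality for the first sine mode sin(π(x−x₀)/L) (x₀ the left endpoint), so the inequality holds for all u iff (1−α)(π/L)² ≥ α − c, i.e. α ≤ ((π/L)² + c)/((π/L)² + 1) = (1 + c(L/π)²)/(1 + (L/π)²). With (π/L)² = 9*π^2 and c = 3/5, the largest admissible constant is α = ((π/L)² + c)/((π/L)² + 1).
Simplifying, α = 3*(1 + 15*π^2)/(5*(1 + 9*π^2)).


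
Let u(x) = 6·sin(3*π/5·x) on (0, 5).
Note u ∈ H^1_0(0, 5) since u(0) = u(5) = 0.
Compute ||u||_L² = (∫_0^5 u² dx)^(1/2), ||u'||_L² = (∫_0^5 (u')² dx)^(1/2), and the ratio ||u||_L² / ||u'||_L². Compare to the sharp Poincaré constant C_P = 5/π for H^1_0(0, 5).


||u||_L² / ||u'||_L² = 5/(3*π) < C_P = 5/π.

u(x) = 6·sin(3*π/5·x), so u'(x) = 18*π*cos(3*π*x/5)/5.
Writing u(x) = A·sin(kπx/L) with A = 6 and k = 3, use ∫_0^L sin²(kπx/L) dx = L/2 and ∫_0^L cos²(kπx/L) dx = L/2.
u² = 36·sin²(3*π/5·x) and (u')² = 324*π^2/25·cos²(3*π/5·x), and each of sin², cos² integrates to L/2 = 5/2 over (0, 5).
∫_0^5 u² dx = 90, so ||u||_L² = 3*sqrt(10).
∫_0^5 (u')² dx = 162*π^2/5, so ||u'||_L² = 9*sqrt(10)*π/5.
Ratio ||u||_L² / ||u'||_L² = 5/(3*π).
Sharp Poincaré constant on H^1_0(0, 5) is C_P = L/π = 5/π, achieved by sin(π/5·x).
This is the k = 3 harmonic; the ratio L/(kπ) is strictly less than C_P = L/π, consistent with the sharp inequality ||u||_L² ≤ C_P ||u'||_L².


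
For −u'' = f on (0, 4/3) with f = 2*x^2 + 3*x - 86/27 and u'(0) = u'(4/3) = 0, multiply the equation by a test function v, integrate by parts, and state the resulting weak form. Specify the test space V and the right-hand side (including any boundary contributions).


V = H^1(0, 4/3) (no boundary constraint on v; u is determined up to an additive constant); weak form: ∫_0^4/3 u'v' dx = ∫_0^4/3 (2*x^2 + 3*x - 86/27) v dx for all v ∈ V.

Multiply both sides by a test function v and integrate from 0 to 4/3:
  ∫_0^4/3 −u''(x) v(x) dx = ∫_0^4/3 f(x) v(x) dx.
Integrate the LHS by parts once:
  ∫_0^4/3 −u'' v dx = −[u'(x) v(x)]_0^4/3 + ∫_0^4/3 u'(x) v'(x) dx.
Thus ∫_0^4/3 u'(x) v'(x) dx = ∫_0^4/3 f(x) v(x) dx + [u'(x) v(x)]_0^4/3.
Choose V so that boundary terms are either known or forced to vanish.
u has homogeneous Neumann: u'(0) = u'(4/3) = 0. So [u' v]_0^4/3 = 0·v(4/3) − 0·v(0) = 0 for any v; take V = H^1(0, 4/3).
Weak formulation: find u (satisfying any essential BC) such that ∫_0^4/3 u'(x) v'(x) dx = ∫_0^4/3 f v dx for all v ∈ V (homogeneous Neumann, so boundary terms vanish).
Substituting f(x) = 2*x^2 + 3*x - 86/27, the right-hand side is ∫_0^4/3 (2*x^2 + 3*x - 86/27) v dx.
Compatibility check (pure Neumann): taking v ≡ 1 ∈ V gives 0 = ∫_0^4/3 f dx + (0) − (0), i.e. ∫_0^4/3 f dx must equal u'(0) − u'(4/3) = 0. Indeed ∫_0^4/3 (2*x^2 + 3*x - 86/27) dx = 0, so the data are compatible. The solution is then unique only up to an additive constant (fix it e.g. by requiring ∫_0^4/3 u dx = 0).


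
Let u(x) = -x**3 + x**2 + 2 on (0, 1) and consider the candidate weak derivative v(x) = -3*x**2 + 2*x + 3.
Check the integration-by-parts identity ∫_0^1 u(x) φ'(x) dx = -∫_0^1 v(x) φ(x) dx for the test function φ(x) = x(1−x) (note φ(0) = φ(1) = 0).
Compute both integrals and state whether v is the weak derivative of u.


LHS = -1/60, RHS = -31/60. No, v is not the weak derivative of u.

u(x) = -x**3 + x**2 + 2, classical derivative u'(x) = -3*x**2 + 2*x.
φ(x) = x(1−x), so φ'(x) = 1 - 2*x.
Note φ(0) = φ(1) = 0, so the boundary term u·φ vanishes.
LHS = ∫_0^1 u(x) φ'(x) dx = ∫_0^1 (2*x^4 - 3*x^3 + x^2 - 4*x + 2) dx. Term by term:
  ∫_0^1 2*x^4 dx = 2/5;  ∫_0^1 -3*x^3 dx = -3/4;  ∫_0^1 x^2 dx = 1/3;
  ∫_0^1 -4*x dx = -2;  ∫_0^1 2 dx = 2.
Sum: 2/5 − 3/4 + 1/3 − 2 + 2 = -1/60.
So LHS = -1/60.
∫_0^1 v(x) φ(x) dx = ∫_0^1 (3*x^4 - 5*x^3 - x^2 + 3*x) dx. Term by term:
  ∫_0^1 3*x^4 dx = 3/5;  ∫_0^1 -5*x^3 dx = -5/4;  ∫_0^1 -x^2 dx = -1/3;
  ∫_0^1 3*x dx = 3/2.
Sum: 3/5 − 5/4 − 1/3 + 3/2 = 31/60.
So RHS = -∫_0^1 v(x) φ(x) dx = -31/60.
LHS − RHS = 1/2 ≠ 0, so the identity fails.
(For a valid weak derivative the identity must hold for EVERY test function, in particular this one. The failure shows v is NOT the weak derivative of u.)
Correct weak derivative would be u'(x) = -3*x**2 + 2*x.


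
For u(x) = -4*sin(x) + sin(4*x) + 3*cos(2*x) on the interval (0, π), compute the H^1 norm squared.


||u||_{H^1(0,π)}^2 = 80 + 47*π

u'(x) = -6*sin(2*x) - 4*cos(x) + 4*cos(4*x).
Expand u² and (u')² and integrate term by term on (0, π), using: for integers n ≥ 1, ∫_0^π sin²(nx) dx = ∫_0^π cos²(nx) dx = π/2; for n ≠ n', ∫_0^π sin(nx)sin(n'x) dx = ∫_0^π cos(nx)cos(n'x) dx = 0; and by product-to-sum, ∫_0^π sin(nx)cos(n'x) dx = ½∫_0^π [sin((n+n')x) + sin((n−n')x)] dx, which is 0 when n+n' is even and 2n/(n²−n'²) when n+n' is odd (it need not vanish on (0, π)).
  u² squared terms: (-4)²·∫sin(x)² dx = 16·π/2 = 8*π;  (3)²·∫cos(2x)² dx = 9·π/2 = 9*π/2;  (1)²·∫sin(4x)² dx = 1·π/2 = π/2.
  u² cross terms: 2·(-4)·(3)·∫sin(x)·cos(2x) dx = -24·(-2/3) = 16;  2·(-4)·(1)·∫sin(x)·sin(4x) dx = -8·(0) = 0;  2·(3)·(1)·∫cos(2x)·sin(4x) dx = 6·(0) = 0.
  So ∫_0^π u² dx = 8*π + 9*π/2 + π/2 + 16 + 0 + 0 = 16 + 13*π.
  (u')² squared terms: (-6)²·∫sin(2x)² dx = 36·π/2 = 18*π;  (-4)²·∫cos(x)² dx = 16·π/2 = 8*π;  (4)²·∫cos(4x)² dx = 16·π/2 = 8*π.
  (u')² cross terms: 2·(-6)·(-4)·∫sin(2x)·cos(x) dx = 48·(4/3) = 64;  2·(-6)·(4)·∫sin(2x)·cos(4x) dx = -48·(0) = 0;  2·(-4)·(4)·∫cos(x)·cos(4x) dx = -32·(0) = 0.
  So ∫_0^π (u')² dx = 18*π + 8*π + 8*π + 64 + 0 + 0 = 64 + 34*π.
||u||_{H^1}^2 = (16 + 13*π) + (64 + 34*π) = 80 + 47*π.


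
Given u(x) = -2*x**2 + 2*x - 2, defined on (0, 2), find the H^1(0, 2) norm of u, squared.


||u||_{H^1}^2 = 544/15

The H^1 norm (squared) on an interval (0, L) is
  ||u||_{H^1}^2 = ∫_0^L u(x)^2 dx + ∫_0^L u'(x)^2 dx.
Compute u'(x) = 2 - 4*x.
Then u(x)^2 = 4*x**4 - 8*x**3 + 12*x**2 - 8*x + 4 and u'(x)^2 = 16*x**2 - 16*x + 4.
Integrate each monomial from 0 to 2 using ∫_0^2 c·x^n dx = c·2^(n+1)/(n+1):
  ∫_0^2 u(x)^2 dx = ∫_0^2 (4*x^4 - 8*x^3 + 12*x^2 - 8*x + 4) dx. Term by term:
    ∫_0^2 4*x^4 dx = 128/5;  ∫_0^2 -8*x^3 dx = -32;  ∫_0^2 12*x^2 dx = 32;
    ∫_0^2 -8*x dx = -16;  ∫_0^2 4 dx = 8.
  Sum: 128/5 − 32 + 32 − 16 + 8 = 88/5.
  ∫_0^2 u'(x)^2 dx = ∫_0^2 (16*x^2 - 16*x + 4) dx. Term by term:
    ∫_0^2 16*x^2 dx = 128/3;  ∫_0^2 -16*x dx = -32;  ∫_0^2 4 dx = 8.
  Sum: 128/3 − 32 + 8 = 56/3.
Adding: ||u||_{H^1}^2 = 88/5 + 56/3 = 544/15.


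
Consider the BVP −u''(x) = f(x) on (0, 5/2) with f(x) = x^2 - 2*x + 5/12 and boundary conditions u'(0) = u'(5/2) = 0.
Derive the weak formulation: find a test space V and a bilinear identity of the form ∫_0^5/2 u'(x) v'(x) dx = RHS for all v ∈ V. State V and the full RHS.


V = H^1(0, 5/2) (no boundary constraint on v; u is determined up to an additive constant); weak form: ∫_0^5/2 u'v' dx = ∫_0^5/2 (x^2 - 2*x + 5/12) v dx for all v ∈ V.

Multiply both sides by a test function v and integrate from 0 to 5/2:
  ∫_0^5/2 −u''(x) v(x) dx = ∫_0^5/2 f(x) v(x) dx.
Integrate the LHS by parts once:
  ∫_0^5/2 −u'' v dx = −[u'(x) v(x)]_0^5/2 + ∫_0^5/2 u'(x) v'(x) dx.
Thus ∫_0^5/2 u'(x) v'(x) dx = ∫_0^5/2 f(x) v(x) dx + [u'(x) v(x)]_0^5/2.
Choose V so that boundary terms are either known or forced to vanish.
u has homogeneous Neumann: u'(0) = u'(5/2) = 0. So [u' v]_0^5/2 = 0·v(5/2) − 0·v(0) = 0 for any v; take V = H^1(0, 5/2).
Weak formulation: find u (satisfying any essential BC) such that ∫_0^5/2 u'(x) v'(x) dx = ∫_0^5/2 f v dx for all v ∈ V (homogeneous Neumann, so boundary terms vanish).
Substituting f(x) = x^2 - 2*x + 5/12, the right-hand side is ∫_0^5/2 (x^2 - 2*x + 5/12) v dx.
Compatibility check (pure Neumann): taking v ≡ 1 ∈ V gives 0 = ∫_0^5/2 f dx + (0) − (0), i.e. ∫_0^5/2 f dx must equal u'(0) − u'(5/2) = 0. Indeed ∫_0^5/2 (x^2 - 2*x + 5/12) dx = 0, so the data are compatible. The solution is then unique only up to an additive constant (fix it e.g. by requiring ∫_0^5/2 u dx = 0).


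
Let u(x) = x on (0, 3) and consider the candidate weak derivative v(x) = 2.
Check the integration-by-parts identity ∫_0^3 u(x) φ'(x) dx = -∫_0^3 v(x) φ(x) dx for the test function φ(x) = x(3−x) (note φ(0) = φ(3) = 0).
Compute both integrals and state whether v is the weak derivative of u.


LHS = -9/2, RHS = -9. No, v is not the weak derivative of u.

u(x) = x, classical derivative u'(x) = 1.
φ(x) = x(3−x), so φ'(x) = 3 - 2*x.
Note φ(0) = φ(3) = 0, so the boundary term u·φ vanishes.
LHS = ∫_0^3 u(x) φ'(x) dx = ∫_0^3 (-2*x^2 + 3*x) dx. Term by term:
  ∫_0^3 -2*x^2 dx = -18;  ∫_0^3 3*x dx = 27/2.
Sum: -18 + 27/2 = -9/2.
So LHS = -9/2.
∫_0^3 v(x) φ(x) dx = ∫_0^3 (-2*x^2 + 6*x) dx. Term by term:
  ∫_0^3 -2*x^2 dx = -18;  ∫_0^3 6*x dx = 27.
Sum: -18 + 27 = 9.
So RHS = -∫_0^3 v(x) φ(x) dx = -9.
LHS − RHS = 9/2 ≠ 0, so the identity fails.
(For a valid weak derivative the identity must hold for EVERY test function, in particular this one. The failure shows v is NOT the weak derivative of u.)
Correct weak derivative would be u'(x) = 1.


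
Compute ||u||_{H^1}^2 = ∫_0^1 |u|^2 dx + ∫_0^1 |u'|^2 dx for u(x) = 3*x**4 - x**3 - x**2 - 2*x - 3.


||u||_{H^1}^2 = 2969/140

The H^1 norm (squared) on an interval (0, L) is
  ||u||_{H^1}^2 = ∫_0^L u(x)^2 dx + ∫_0^L u'(x)^2 dx.
Compute u'(x) = 12*x**3 - 3*x**2 - 2*x - 2.
Then u(x)^2 = 9*x**8 - 6*x**7 - 5*x**6 - 10*x**5 - 13*x**4 + 10*x**3 + 10*x**2 + 12*x + 9 and u'(x)^2 = 144*x**6 - 72*x**5 - 39*x**4 - 36*x**3 + 16*x**2 + 8*x + 4.
Integrate each monomial from 0 to 1 using ∫_0^1 c·x^n dx = c·1^(n+1)/(n+1):
  ∫_0^1 u(x)^2 dx = ∫_0^1 (9*x^8 - 6*x^7 - 5*x^6 - 10*x^5 - 13*x^4 + 10*x^3 + 10*x^2 + 12*x + 9) dx. Term by term:
    ∫_0^1 9*x^8 dx = 1;  ∫_0^1 -6*x^7 dx = -3/4;  ∫_0^1 -5*x^6 dx = -5/7;
    ∫_0^1 -10*x^5 dx = -5/3;  ∫_0^1 -13*x^4 dx = -13/5;  ∫_0^1 10*x^3 dx = 5/2;
    ∫_0^1 10*x^2 dx = 10/3;  ∫_0^1 12*x dx = 6;  ∫_0^1 9 dx = 9.
  Sum: 1 − 3/4 − 5/7 − 5/3 − 13/5 + 5/2 + 10/3 + 6 + 9 = 6763/420.
  ∫_0^1 u'(x)^2 dx = ∫_0^1 (144*x^6 - 72*x^5 - 39*x^4 - 36*x^3 + 16*x^2 + 8*x + 4) dx. Term by term:
    ∫_0^1 144*x^6 dx = 144/7;  ∫_0^1 -72*x^5 dx = -12;  ∫_0^1 -39*x^4 dx = -39/5;
    ∫_0^1 -36*x^3 dx = -9;  ∫_0^1 16*x^2 dx = 16/3;  ∫_0^1 8*x dx = 4;
    ∫_0^1 4 dx = 4.
  Sum: 144/7 − 12 − 39/5 − 9 + 16/3 + 4 + 4 = 536/105.
Adding: ||u||_{H^1}^2 = 6763/420 + 536/105 = 2969/140.


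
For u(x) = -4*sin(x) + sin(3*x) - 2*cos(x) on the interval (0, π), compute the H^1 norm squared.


||u||_{H^1(0,π)}^2 = 25*π

u'(x) = 2*sin(x) - 4*cos(x) + 3*cos(3*x).
Expand u² and (u')² and integrate term by term on (0, π), using: for integers n ≥ 1, ∫_0^π sin²(nx) dx = ∫_0^π cos²(nx) dx = π/2; for n ≠ n', ∫_0^π sin(nx)sin(n'x) dx = ∫_0^π cos(nx)cos(n'x) dx = 0; and by product-to-sum, ∫_0^π sin(nx)cos(n'x) dx = ½∫_0^π [sin((n+n')x) + sin((n−n')x)] dx, which is 0 when n+n' is even and 2n/(n²−n'²) when n+n' is odd (it need not vanish on (0, π)).
  u² squared terms: (-4)²·∫sin(x)² dx = 16·π/2 = 8*π;  (-2)²·∫cos(x)² dx = 4·π/2 = 2*π;  (1)²·∫sin(3x)² dx = 1·π/2 = π/2.
  u² cross terms: 2·(-4)·(-2)·∫sin(x)·cos(x) dx = 16·(0) = 0;  2·(-4)·(1)·∫sin(x)·sin(3x) dx = -8·(0) = 0;  2·(-2)·(1)·∫cos(x)·sin(3x) dx = -4·(0) = 0.
  So ∫_0^π u² dx = 8*π + 2*π + π/2 + 0 + 0 + 0 = 21*π/2.
  (u')² squared terms: (-4)²·∫cos(x)² dx = 16·π/2 = 8*π;  (2)²·∫sin(x)² dx = 4·π/2 = 2*π;  (3)²·∫cos(3x)² dx = 9·π/2 = 9*π/2.
  (u')² cross terms: 2·(-4)·(2)·∫cos(x)·sin(x) dx = -16·(0) = 0;  2·(-4)·(3)·∫cos(x)·cos(3x) dx = -24·(0) = 0;  2·(2)·(3)·∫sin(x)·cos(3x) dx = 12·(0) = 0.
  So ∫_0^π (u')² dx = 8*π + 2*π + 9*π/2 + 0 + 0 + 0 = 29*π/2.
||u||_{H^1}^2 = (21*π/2) + (29*π/2) = 25*π.


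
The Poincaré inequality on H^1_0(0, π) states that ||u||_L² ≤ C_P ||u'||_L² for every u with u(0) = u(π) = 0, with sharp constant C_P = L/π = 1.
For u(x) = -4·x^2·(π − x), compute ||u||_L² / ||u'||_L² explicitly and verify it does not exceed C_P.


||u||_L² / ||u'||_L² = sqrt(14)*π/14 < C_P = 1.

u(x) = -4·x^2·(π − x), so u'(x) = 4*x*(3*x - 2*π).
u(x) = -4·x^2·(π − x) vanishes at x = 0 and x = π, so u ∈ H^1_0(0, π). Differentiate via the product rule and integrate the resulting polynomials term by term.
  ∫_0^π u² dx = ∫_0^π (16*x^6 - 32*π*x^5 + 16*π^2*x^4) dx. Term by term:
    ∫_0^π 16*x^6 dx = 16*π^7/7;  ∫_0^π -32*π*x^5 dx = -16*π^7/3;  ∫_0^π 16*π^2*x^4 dx = 16*π^7/5.
  Sum: 16*π^7/7 − 16*π^7/3 + 16*π^7/5 = 16*π^7/105.
  ∫_0^π (u')² dx = ∫_0^π (144*x^4 - 192*π*x^3 + 64*π^2*x^2) dx. Term by term:
    ∫_0^π 144*x^4 dx = 144*π^5/5;  ∫_0^π -192*π*x^3 dx = -48*π^5;  ∫_0^π 64*π^2*x^2 dx = 64*π^5/3.
  Sum: 144*π^5/5 − 48*π^5 + 64*π^5/3 = 32*π^5/15.
∫_0^π u² dx = 16*π^7/105, so ||u||_L² = 4*sqrt(105)*π^(7/2)/105.
∫_0^π (u')² dx = 32*π^5/15, so ||u'||_L² = 4*sqrt(30)*π^(5/2)/15.
Ratio ||u||_L² / ||u'||_L² = sqrt(14)*π/14.
Sharp Poincaré constant on H^1_0(0, π) is C_P = L/π = 1, achieved by sin(x).
A polynomial bump cannot attain the sharp Poincaré constant (only the first sine eigenfunction does), so the ratio is strictly less than C_P, consistent with ||u||_L² ≤ C_P ||u'||_L².


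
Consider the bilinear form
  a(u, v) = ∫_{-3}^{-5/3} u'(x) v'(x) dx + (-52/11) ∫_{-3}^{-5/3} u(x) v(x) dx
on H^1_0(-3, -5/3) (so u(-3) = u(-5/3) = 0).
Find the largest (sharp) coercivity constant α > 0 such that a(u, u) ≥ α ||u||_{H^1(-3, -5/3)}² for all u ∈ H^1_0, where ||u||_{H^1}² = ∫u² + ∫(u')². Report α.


α = (-832 + 99*π^2)/(11*(16 + 9*π^2))

Coercivity of a(·,·) on H^1_0(-3, -5/3) means a(u, u) ≥ α ||u||_{H^1}² for every u ∈ H^1_0.
The interval has length L = 4/3, and Poincaré/coercivity depend only on L. Here a(u, u) = ∫(u')² + (-52/11)·∫u².
Here c = -52/11 < 0 with |c| < (π/L)² = 9*π^2/16, so coercivity still holds. The condition a(u,u) ≥ α||u||_{H^1}² reads (1−α)∫(u')² ≥ (α−c)∫u². Any admissible α is ≤ 1 (rapidly oscillating u have ∫u²/∫(u')² → 0), and α = 1 would force 0 ≥ (1−c)∫u², impossible since c < 1; so 1−α > 0. By the sharp Poincaré inequality on H^1_0 of an interval of length L, ∫(u')² ≥ (π/L)²∫u² with equality for the first sine mode sin(π(x−x₀)/L) (x₀ the left endpoint), so the inequality holds for all u iff (1−α)(π/L)² ≥ α − c, i.e. α ≤ ((π/L)² + c)/((π/L)² + 1) = (1 + c(L/π)²)/(1 + (L/π)²). (Direct route, valid since c ≤ 0: Poincaré gives c∫u² ≥ c(L/π)²∫(u')², so a(u,u) ≥ (1 + c(L/π)²)∫(u')², while ||u||_{H^1}² ≤ (1 + (L/π)²)∫(u')²; dividing yields the same α.) With (π/L)² = 9*π^2/16 and c = -52/11, the largest admissible constant is α = ((π/L)² + c)/((π/L)² + 1).
Simplifying, α = (-832 + 99*π^2)/(11*(16 + 9*π^2)).


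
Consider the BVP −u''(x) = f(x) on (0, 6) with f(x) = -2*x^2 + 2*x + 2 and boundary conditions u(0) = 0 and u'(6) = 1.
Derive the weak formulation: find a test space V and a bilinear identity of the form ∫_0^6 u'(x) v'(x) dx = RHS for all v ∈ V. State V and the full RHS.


V = {v ∈ H^1(0, 6) : v(0) = 0} (test functions vanish at x = 0 where u is specified); weak form: ∫_0^6 u'v' dx = ∫_0^6 (-2*x^2 + 2*x + 2) v dx + v(6) for all v ∈ V.

Multiply both sides by a test function v and integrate from 0 to 6:
  ∫_0^6 −u''(x) v(x) dx = ∫_0^6 f(x) v(x) dx.
Integrate the LHS by parts once:
  ∫_0^6 −u'' v dx = −[u'(x) v(x)]_0^6 + ∫_0^6 u'(x) v'(x) dx.
Thus ∫_0^6 u'(x) v'(x) dx = ∫_0^6 f(x) v(x) dx + [u'(x) v(x)]_0^6.
Choose V so that boundary terms are either known or forced to vanish.
Mixed BC: u(0) = 0 (Dirichlet) and u'(6) = 1 (Neumann). Define V = {v ∈ H^1(0, 6) : v(0) = 0}. Then [u' v]_0^6 = u'(6)·v(6) − u'(0)·0 = v(6).
Weak formulation: find u (satisfying any essential BC) such that ∫_0^6 u'(x) v'(x) dx = ∫_0^6 f v dx + v(6) for all v ∈ V (Dirichlet at 0 absorbed into V; Neumann datum at x = 6 contributes the boundary term).
Substituting f(x) = -2*x^2 + 2*x + 2, the right-hand side is ∫_0^6 (-2*x^2 + 2*x + 2) v dx + v(6).


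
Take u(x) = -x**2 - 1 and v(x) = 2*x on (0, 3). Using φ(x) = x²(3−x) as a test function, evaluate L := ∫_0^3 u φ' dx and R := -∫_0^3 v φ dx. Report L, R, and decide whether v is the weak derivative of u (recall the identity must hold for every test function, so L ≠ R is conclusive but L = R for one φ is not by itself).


LHS = 243/10, RHS = -243/10. No, v is not the weak derivative of u.

u(x) = -x**2 - 1, classical derivative u'(x) = -2*x.
φ(x) = x²(3−x), so φ'(x) = 3*x*(2 - x).
Note φ(0) = φ(3) = 0, so the boundary term u·φ vanishes.
LHS = ∫_0^3 u(x) φ'(x) dx = ∫_0^3 (3*x^4 - 6*x^3 + 3*x^2 - 6*x) dx. Term by term:
  ∫_0^3 3*x^4 dx = 729/5;  ∫_0^3 -6*x^3 dx = -243/2;  ∫_0^3 3*x^2 dx = 27;
  ∫_0^3 -6*x dx = -27.
Sum: 729/5 − 243/2 + 27 − 27 = 243/10.
So LHS = 243/10.
∫_0^3 v(x) φ(x) dx = ∫_0^3 (-2*x^4 + 6*x^3) dx. Term by term:
  ∫_0^3 -2*x^4 dx = -486/5;  ∫_0^3 6*x^3 dx = 243/2.
Sum: -486/5 + 243/2 = 243/10.
So RHS = -∫_0^3 v(x) φ(x) dx = -243/10.
LHS − RHS = 243/5 ≠ 0, so the identity fails.
(For a valid weak derivative the identity must hold for EVERY test function, in particular this one. The failure shows v is NOT the weak derivative of u.)
Correct weak derivative would be u'(x) = -2*x.


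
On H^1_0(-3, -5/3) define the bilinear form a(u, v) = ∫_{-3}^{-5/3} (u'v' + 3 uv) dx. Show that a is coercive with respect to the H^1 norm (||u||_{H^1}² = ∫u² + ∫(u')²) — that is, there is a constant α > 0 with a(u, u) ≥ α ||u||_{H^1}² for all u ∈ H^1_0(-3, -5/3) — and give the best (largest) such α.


α = 1

Coercivity of a(·,·) on H^1_0(-3, -5/3) means a(u, u) ≥ α ||u||_{H^1}² for every u ∈ H^1_0.
The interval has length L = 4/3, and Poincaré/coercivity depend only on L. Here a(u, u) = ∫(u')² + (3)·∫u².
Here c = 3 ≥ 1, so a(u,u) = ∫(u')² + c∫u² ≥ ∫(u')² + ∫u² = ||u||_{H^1}², i.e. α = 1 works. No larger α is possible: a(u,u) ≥ α||u||_{H^1}² means (1−α)∫(u')² ≥ (α−c)∫u², and for the modes u_n = sin(nπ(x−x₀)/L) (x₀ the left endpoint) one has ∫u_n²/∫(u_n')² = (L/(nπ))² → 0, so a(u_n,u_n)/||u_n||_{H^1}² → 1. Hence the optimal constant is α = 1.
Therefore α = 1.


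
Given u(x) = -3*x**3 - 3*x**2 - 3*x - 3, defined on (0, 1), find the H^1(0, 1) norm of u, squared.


||u||_{H^1}^2 = 5106/35

The H^1 norm (squared) on an interval (0, L) is
  ||u||_{H^1}^2 = ∫_0^L u(x)^2 dx + ∫_0^L u'(x)^2 dx.
Compute u'(x) = -9*x**2 - 6*x - 3.
Then u(x)^2 = 9*x**6 + 18*x**5 + 27*x**4 + 36*x**3 + 27*x**2 + 18*x + 9 and u'(x)^2 = 81*x**4 + 108*x**3 + 90*x**2 + 36*x + 9.
Integrate each monomial from 0 to 1 using ∫_0^1 c·x^n dx = c·1^(n+1)/(n+1):
  ∫_0^1 u(x)^2 dx = ∫_0^1 (9*x^6 + 18*x^5 + 27*x^4 + 36*x^3 + 27*x^2 + 18*x + 9) dx. Term by term:
    ∫_0^1 9*x^6 dx = 9/7;  ∫_0^1 18*x^5 dx = 3;  ∫_0^1 27*x^4 dx = 27/5;
    ∫_0^1 36*x^3 dx = 9;  ∫_0^1 27*x^2 dx = 9;  ∫_0^1 18*x dx = 9;
    ∫_0^1 9 dx = 9.
  Sum: 9/7 + 3 + 27/5 + 9 + 9 + 9 + 9 = 1599/35.
  ∫_0^1 u'(x)^2 dx = ∫_0^1 (81*x^4 + 108*x^3 + 90*x^2 + 36*x + 9) dx. Term by term:
    ∫_0^1 81*x^4 dx = 81/5;  ∫_0^1 108*x^3 dx = 27;  ∫_0^1 90*x^2 dx = 30;
    ∫_0^1 36*x dx = 18;  ∫_0^1 9 dx = 9.
  Sum: 81/5 + 27 + 30 + 18 + 9 = 501/5.
Adding: ||u||_{H^1}^2 = 1599/35 + 501/5 = 5106/35.


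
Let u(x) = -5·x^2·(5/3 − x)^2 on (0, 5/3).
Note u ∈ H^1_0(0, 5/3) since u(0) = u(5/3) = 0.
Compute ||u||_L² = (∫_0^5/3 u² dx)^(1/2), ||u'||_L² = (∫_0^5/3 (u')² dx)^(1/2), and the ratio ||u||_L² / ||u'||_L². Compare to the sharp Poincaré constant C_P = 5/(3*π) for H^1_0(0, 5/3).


||u||_L² / ||u'||_L² = 5*sqrt(3)/18 < C_P = 5/(3*π).

u(x) = -5·x^2·(5/3 − x)^2, so u'(x) = 10*x*(-18*x^2 + 45*x - 25)/9.
u(x) = -5·x^2·(5/3 − x)^2 vanishes at x = 0 and x = 5/3, so u ∈ H^1_0(0, 5/3). Differentiate via the product rule and integrate the resulting polynomials term by term.
  ∫_0^5/3 u² dx = ∫_0^5/3 (25*x^8 - 500*x^7/3 + 1250*x^6/3 - 12500*x^5/27 + 15625*x^4/81) dx. Term by term:
    ∫_0^5/3 25*x^8 dx = 48828125/177147;  ∫_0^5/3 -500*x^7/3 dx = -48828125/39366;  ∫_0^5/3 1250*x^6/3 dx = 97656250/45927;
    ∫_0^5/3 -12500*x^5/27 dx = -97656250/59049;  ∫_0^5/3 15625*x^4/81 dx = 9765625/19683.
  Sum: 48828125/177147 − 48828125/39366 + 97656250/45927 − 97656250/59049 + 9765625/19683 = 9765625/2480058.
  ∫_0^5/3 (u')² dx = ∫_0^5/3 (400*x^6 - 2000*x^5 + 32500*x^4/9 - 25000*x^3/9 + 62500*x^2/81) dx. Term by term:
    ∫_0^5/3 400*x^6 dx = 31250000/15309;  ∫_0^5/3 -2000*x^5 dx = -15625000/2187;  ∫_0^5/3 32500*x^4/9 dx = 20312500/2187;
    ∫_0^5/3 -25000*x^3/9 dx = -3906250/729;  ∫_0^5/3 62500*x^2/81 dx = 7812500/6561.
  Sum: 31250000/15309 − 15625000/2187 + 20312500/2187 − 3906250/729 + 7812500/6561 = 781250/45927.
∫_0^5/3 u² dx = 9765625/2480058, so ||u||_L² = 3125*sqrt(42)/10206.
∫_0^5/3 (u')² dx = 781250/45927, so ||u'||_L² = 625*sqrt(14)/567.
Ratio ||u||_L² / ||u'||_L² = 5*sqrt(3)/18.
Sharp Poincaré constant on H^1_0(0, 5/3) is C_P = L/π = 5/(3*π), achieved by sin(3*π/5·x).
A polynomial bump cannot attain the sharp Poincaré constant (only the first sine eigenfunction does), so the ratio is strictly less than C_P, consistent with ||u||_L² ≤ C_P ||u'||_L².


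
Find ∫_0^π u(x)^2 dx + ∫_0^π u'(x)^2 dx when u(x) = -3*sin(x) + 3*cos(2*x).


||u||_{H^1(0,π)}^2 = 60 + 63*π/2

u'(x) = -6*sin(2*x) - 3*cos(x).
Expand u² and (u')² and integrate term by term on (0, π), using: for integers n ≥ 1, ∫_0^π sin²(nx) dx = ∫_0^π cos²(nx) dx = π/2; for n ≠ n', ∫_0^π sin(nx)sin(n'x) dx = ∫_0^π cos(nx)cos(n'x) dx = 0; and by product-to-sum, ∫_0^π sin(nx)cos(n'x) dx = ½∫_0^π [sin((n+n')x) + sin((n−n')x)] dx, which is 0 when n+n' is even and 2n/(n²−n'²) when n+n' is odd (it need not vanish on (0, π)).
  u² squared terms: (-3)²·∫sin(x)² dx = 9·π/2 = 9*π/2;  (3)²·∫cos(2x)² dx = 9·π/2 = 9*π/2.
  u² cross terms: 2·(-3)·(3)·∫sin(x)·cos(2x) dx = -18·(-2/3) = 12.
  So ∫_0^π u² dx = 9*π/2 + 9*π/2 + 12 = 12 + 9*π.
  (u')² squared terms: (-6)²·∫sin(2x)² dx = 36·π/2 = 18*π;  (-3)²·∫cos(x)² dx = 9·π/2 = 9*π/2.
  (u')² cross terms: 2·(-6)·(-3)·∫sin(2x)·cos(x) dx = 36·(4/3) = 48.
  So ∫_0^π (u')² dx = 18*π + 9*π/2 + 48 = 48 + 45*π/2.
||u||_{H^1}^2 = (12 + 9*π) + (48 + 45*π/2) = 60 + 63*π/2.


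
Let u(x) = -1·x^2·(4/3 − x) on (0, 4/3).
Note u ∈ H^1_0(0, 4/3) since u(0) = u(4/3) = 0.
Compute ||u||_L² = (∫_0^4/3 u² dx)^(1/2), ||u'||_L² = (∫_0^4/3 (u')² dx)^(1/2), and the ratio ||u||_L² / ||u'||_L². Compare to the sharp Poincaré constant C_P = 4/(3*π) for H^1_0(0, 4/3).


||u||_L² / ||u'||_L² = 2*sqrt(14)/21 < C_P = 4/(3*π).

u(x) = -1·x^2·(4/3 − x), so u'(x) = x*(9*x - 8)/3.
u(x) = -1·x^2·(4/3 − x) vanishes at x = 0 and x = 4/3, so u ∈ H^1_0(0, 4/3). Differentiate via the product rule and integrate the resulting polynomials term by term.
  ∫_0^4/3 u² dx = ∫_0^4/3 (x^6 - 8*x^5/3 + 16*x^4/9) dx. Term by term:
    ∫_0^4/3 x^6 dx = 16384/15309;  ∫_0^4/3 -8*x^5/3 dx = -16384/6561;  ∫_0^4/3 16*x^4/9 dx = 16384/10935.
  Sum: 16384/15309 − 16384/6561 + 16384/10935 = 16384/229635.
  ∫_0^4/3 (u')² dx = ∫_0^4/3 (9*x^4 - 16*x^3 + 64*x^2/9) dx. Term by term:
    ∫_0^4/3 9*x^4 dx = 1024/135;  ∫_0^4/3 -16*x^3 dx = -1024/81;  ∫_0^4/3 64*x^2/9 dx = 4096/729.
  Sum: 1024/135 − 1024/81 + 4096/729 = 2048/3645.
∫_0^4/3 u² dx = 16384/229635, so ||u||_L² = 128*sqrt(35)/2835.
∫_0^4/3 (u')² dx = 2048/3645, so ||u'||_L² = 32*sqrt(10)/135.
Ratio ||u||_L² / ||u'||_L² = 2*sqrt(14)/21.
Sharp Poincaré constant on H^1_0(0, 4/3) is C_P = L/π = 4/(3*π), achieved by sin(3*π/4·x).
A polynomial bump cannot attain the sharp Poincaré constant (only the first sine eigenfunction does), so the ratio is strictly less than C_P, consistent with ||u||_L² ≤ C_P ||u'||_L².


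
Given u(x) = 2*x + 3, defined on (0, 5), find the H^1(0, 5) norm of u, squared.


||u||_{H^1}^2 = 1145/3

The H^1 norm (squared) on an interval (0, L) is
  ||u||_{H^1}^2 = ∫_0^L u(x)^2 dx + ∫_0^L u'(x)^2 dx.
Compute u'(x) = 2.
Then u(x)^2 = 4*x**2 + 12*x + 9 and u'(x)^2 = 4.
Integrate each monomial from 0 to 5 using ∫_0^5 c·x^n dx = c·5^(n+1)/(n+1):
  ∫_0^5 u(x)^2 dx = ∫_0^5 (4*x^2 + 12*x + 9) dx. Term by term:
    ∫_0^5 4*x^2 dx = 500/3;  ∫_0^5 12*x dx = 150;  ∫_0^5 9 dx = 45.
  Sum: 500/3 + 150 + 45 = 1085/3.
  ∫_0^5 u'(x)^2 dx = ∫_0^5 (4) dx. Term by term:
    ∫_0^5 4 dx = 20.
Adding: ||u||_{H^1}^2 = 1085/3 + 20 = 1145/3.


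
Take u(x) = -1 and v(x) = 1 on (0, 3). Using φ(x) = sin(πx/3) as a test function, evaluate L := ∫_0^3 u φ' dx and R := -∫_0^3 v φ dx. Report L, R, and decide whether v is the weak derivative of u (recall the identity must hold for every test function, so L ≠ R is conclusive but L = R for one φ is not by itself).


LHS = 0, RHS = -6/π. No, v is not the weak derivative of u.

u(x) = -1, classical derivative u'(x) = 0.
φ(x) = sin(πx/3), so φ'(x) = π*cos(π*x/3)/3.
Note φ(0) = φ(3) = 0, so the boundary term u·φ vanishes.
LHS = ∫_0^3 u(x) φ'(x) dx = ∫_0^3 (-π*cos(π*x/3)/3) dx. Term by term:
  ∫_0^3 -π*cos(π*x/3)/3 dx = 0.
So LHS = 0.
∫_0^3 v(x) φ(x) dx = ∫_0^3 (sin(π*x/3)) dx. Term by term:
  ∫_0^3 sin(π*x/3) dx = 6/π.
So RHS = -∫_0^3 v(x) φ(x) dx = -6/π.
LHS − RHS = 6/π ≠ 0, so the identity fails.
(For a valid weak derivative the identity must hold for EVERY test function, in particular this one. The failure shows v is NOT the weak derivative of u.)
Correct weak derivative would be u'(x) = 0.


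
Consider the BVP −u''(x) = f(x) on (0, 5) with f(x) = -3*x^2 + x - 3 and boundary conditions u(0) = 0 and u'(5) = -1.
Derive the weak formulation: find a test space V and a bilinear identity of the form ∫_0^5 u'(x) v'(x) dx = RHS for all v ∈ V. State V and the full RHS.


V = {v ∈ H^1(0, 5) : v(0) = 0} (test functions vanish at x = 0 where u is specified); weak form: ∫_0^5 u'v' dx = ∫_0^5 (-3*x^2 + x - 3) v dx − v(5) for all v ∈ V.

Multiply both sides by a test function v and integrate from 0 to 5:
  ∫_0^5 −u''(x) v(x) dx = ∫_0^5 f(x) v(x) dx.
Integrate the LHS by parts once:
  ∫_0^5 −u'' v dx = −[u'(x) v(x)]_0^5 + ∫_0^5 u'(x) v'(x) dx.
Thus ∫_0^5 u'(x) v'(x) dx = ∫_0^5 f(x) v(x) dx + [u'(x) v(x)]_0^5.
Choose V so that boundary terms are either known or forced to vanish.
Mixed BC: u(0) = 0 (Dirichlet) and u'(5) = -1 (Neumann). Define V = {v ∈ H^1(0, 5) : v(0) = 0}. Then [u' v]_0^5 = u'(5)·v(5) − u'(0)·0 = − v(5).
Weak formulation: find u (satisfying any essential BC) such that ∫_0^5 u'(x) v'(x) dx = ∫_0^5 f v dx − v(5) for all v ∈ V (Dirichlet at 0 absorbed into V; Neumann datum at x = 5 contributes the boundary term).
Substituting f(x) = -3*x^2 + x - 3, the right-hand side is ∫_0^5 (-3*x^2 + x - 3) v dx − v(5).


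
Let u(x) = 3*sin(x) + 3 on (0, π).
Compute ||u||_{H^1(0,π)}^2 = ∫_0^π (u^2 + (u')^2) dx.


||u||_{H^1(0,π)}^2 = 36 + 18*π

u'(x) = 3*cos(x).
Expand u² and (u')² and integrate term by term on (0, π), using: for integers n ≥ 1, ∫_0^π sin²(nx) dx = ∫_0^π cos²(nx) dx = π/2; for n ≠ n', ∫_0^π sin(nx)sin(n'x) dx = ∫_0^π cos(nx)cos(n'x) dx = 0; and by product-to-sum, ∫_0^π sin(nx)cos(n'x) dx = ½∫_0^π [sin((n+n')x) + sin((n−n')x)] dx, which is 0 when n+n' is even and 2n/(n²−n'²) when n+n' is odd (it need not vanish on (0, π)). For the constant mode: ∫_0^π 1 dx = π, ∫_0^π cos(nx) dx = 0, ∫_0^π sin(nx) dx = (1−(−1)^n)/n.
  u² squared terms: (3)²·∫1 dx = 9·π = 9*π;  (3)²·∫sin(x)² dx = 9·π/2 = 9*π/2.
  u² cross terms: 2·(3)·(3)·∫1·sin(x) dx = 18·(2) = 36.
  So ∫_0^π u² dx = 9*π + 9*π/2 + 36 = 36 + 27*π/2.
  (u')² squared terms: (3)²·∫cos(x)² dx = 9·π/2 = 9*π/2.
  So ∫_0^π (u')² dx = 9*π/2.
||u||_{H^1}^2 = (36 + 27*π/2) + (9*π/2) = 36 + 18*π.


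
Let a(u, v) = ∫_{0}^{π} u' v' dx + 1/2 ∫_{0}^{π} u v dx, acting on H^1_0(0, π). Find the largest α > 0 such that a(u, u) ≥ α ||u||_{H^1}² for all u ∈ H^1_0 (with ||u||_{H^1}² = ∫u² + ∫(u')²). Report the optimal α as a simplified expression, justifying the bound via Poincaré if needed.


α = 3/4

Coercivity of a(·,·) on H^1_0(0, π) means a(u, u) ≥ α ||u||_{H^1}² for every u ∈ H^1_0.
The interval has length L = π, and Poincaré/coercivity depend only on L. Here a(u, u) = ∫(u')² + (1/2)·∫u².
Here 0 < c = 1/2 < 1. The condition a(u,u) ≥ α||u||_{H^1}² reads (1−α)∫(u')² ≥ (α−c)∫u². Any admissible α is ≤ 1 (rapidly oscillating u have ∫u²/∫(u')² → 0), and α = 1 would force 0 ≥ (1−c)∫u², impossible since c < 1; so 1−α > 0. By the sharp Poincaré inequality on H^1_0 of an interval of length L, ∫(u')² ≥ (π/L)²∫u² with equality for the first sine mode sin(π(x−x₀)/L) (x₀ the left endpoint), so the inequality holds for all u iff (1−α)(π/L)² ≥ α − c, i.e. α ≤ ((π/L)² + c)/((π/L)² + 1) = (1 + c(L/π)²)/(1 + (L/π)²). With (π/L)² = 1 and c = 1/2, the largest admissible constant is α = ((π/L)² + c)/((π/L)² + 1).
Simplifying, α = 3/4.


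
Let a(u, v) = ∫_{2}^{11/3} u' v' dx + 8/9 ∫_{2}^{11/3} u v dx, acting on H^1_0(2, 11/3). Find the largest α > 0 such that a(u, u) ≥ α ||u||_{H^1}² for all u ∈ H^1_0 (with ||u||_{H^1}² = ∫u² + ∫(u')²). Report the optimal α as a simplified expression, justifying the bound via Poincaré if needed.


α = (200 + 81*π^2)/(9*(25 + 9*π^2))

Coercivity of a(·,·) on H^1_0(2, 11/3) means a(u, u) ≥ α ||u||_{H^1}² for every u ∈ H^1_0.
The interval has length L = 5/3, and Poincaré/coercivity depend only on L. Here a(u, u) = ∫(u')² + (8/9)·∫u².
Here 0 < c = 8/9 < 1. The condition a(u,u) ≥ α||u||_{H^1}² reads (1−α)∫(u')² ≥ (α−c)∫u². Any admissible α is ≤ 1 (rapidly oscillating u have ∫u²/∫(u')² → 0), and α = 1 would force 0 ≥ (1−c)∫u², impossible since c < 1; so 1−α > 0. By the sharp Poincaré inequality on H^1_0 of an interval of length L, ∫(u')² ≥ (π/L)²∫u² with equality for the first sine mode sin(π(x−x₀)/L) (x₀ the left endpoint), so the inequality holds for all u iff (1−α)(π/L)² ≥ α − c, i.e. α ≤ ((π/L)² + c)/((π/L)² + 1) = (1 + c(L/π)²)/(1 + (L/π)²). With (π/L)² = 9*π^2/25 and c = 8/9, the largest admissible constant is α = ((π/L)² + c)/((π/L)² + 1).
Simplifying, α = (200 + 81*π^2)/(9*(25 + 9*π^2)).


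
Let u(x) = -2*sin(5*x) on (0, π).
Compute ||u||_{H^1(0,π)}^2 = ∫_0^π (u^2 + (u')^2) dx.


||u||_{H^1(0,π)}^2 = 52*π

u'(x) = -10*cos(5*x).
Expand u² and (u')² and integrate term by term on (0, π), using: for integers n ≥ 1, ∫_0^π sin²(nx) dx = ∫_0^π cos²(nx) dx = π/2; for n ≠ n', ∫_0^π sin(nx)sin(n'x) dx = ∫_0^π cos(nx)cos(n'x) dx = 0; and by product-to-sum, ∫_0^π sin(nx)cos(n'x) dx = ½∫_0^π [sin((n+n')x) + sin((n−n')x)] dx, which is 0 when n+n' is even and 2n/(n²−n'²) when n+n' is odd (it need not vanish on (0, π)).
  u² squared terms: (-2)²·∫sin(5x)² dx = 4·π/2 = 2*π.
  So ∫_0^π u² dx = 2*π.
  (u')² squared terms: (-10)²·∫cos(5x)² dx = 100·π/2 = 50*π.
  So ∫_0^π (u')² dx = 50*π.
||u||_{H^1}^2 = (2*π) + (50*π) = 52*π.


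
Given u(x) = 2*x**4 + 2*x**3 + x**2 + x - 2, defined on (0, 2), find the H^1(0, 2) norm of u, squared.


||u||_{H^1}^2 = 220886/63

The H^1 norm (squared) on an interval (0, L) is
  ||u||_{H^1}^2 = ∫_0^L u(x)^2 dx + ∫_0^L u'(x)^2 dx.
Compute u'(x) = 8*x**3 + 6*x**2 + 2*x + 1.
Then u(x)^2 = 4*x**8 + 8*x**7 + 8*x**6 + 8*x**5 - 3*x**4 - 6*x**3 - 3*x**2 - 4*x + 4 and u'(x)^2 = 64*x**6 + 96*x**5 + 68*x**4 + 40*x**3 + 16*x**2 + 4*x + 1.
Integrate each monomial from 0 to 2 using ∫_0^2 c·x^n dx = c·2^(n+1)/(n+1):
  ∫_0^2 u(x)^2 dx = ∫_0^2 (4*x^8 + 8*x^7 + 8*x^6 + 8*x^5 - 3*x^4 - 6*x^3 - 3*x^2 - 4*x + 4) dx. Term by term:
    ∫_0^2 4*x^8 dx = 2048/9;  ∫_0^2 8*x^7 dx = 256;  ∫_0^2 8*x^6 dx = 1024/7;
    ∫_0^2 8*x^5 dx = 256/3;  ∫_0^2 -3*x^4 dx = -96/5;  ∫_0^2 -6*x^3 dx = -24;
    ∫_0^2 -3*x^2 dx = -8;  ∫_0^2 -4*x dx = -8;  ∫_0^2 4 dx = 8.
  Sum: 2048/9 + 256 + 1024/7 + 256/3 − 96/5 − 24 − 8 − 8 + 8 = 209152/315.
  ∫_0^2 u'(x)^2 dx = ∫_0^2 (64*x^6 + 96*x^5 + 68*x^4 + 40*x^3 + 16*x^2 + 4*x + 1) dx. Term by term:
    ∫_0^2 64*x^6 dx = 8192/7;  ∫_0^2 96*x^5 dx = 1024;  ∫_0^2 68*x^4 dx = 2176/5;
    ∫_0^2 40*x^3 dx = 160;  ∫_0^2 16*x^2 dx = 128/3;  ∫_0^2 4*x dx = 8;
    ∫_0^2 1 dx = 2.
  Sum: 8192/7 + 1024 + 2176/5 + 160 + 128/3 + 8 + 2 = 298426/105.
Adding: ||u||_{H^1}^2 = 209152/315 + 298426/105 = 220886/63.
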